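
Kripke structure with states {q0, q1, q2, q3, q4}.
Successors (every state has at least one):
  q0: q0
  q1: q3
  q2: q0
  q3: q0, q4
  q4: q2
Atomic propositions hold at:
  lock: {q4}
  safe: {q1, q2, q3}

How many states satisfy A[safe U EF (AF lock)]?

3

AF lock: least fixpoint, start Z0 = {q4}, add states with every successor in Z. Already a fixed point.
Sat(AF lock) = {q4}
EF (AF lock): least fixpoint, start Z0 = {q4}, add states with some successor in Z. Z1 = {q3, q4}; Z2 = {q1, q3, q4}; fixed.
Sat(EF (AF lock)) = {q1, q3, q4}
A[safe U EF (AF lock)]: least fixpoint, start Z0 = Sat(EF (AF lock)) = {q1, q3, q4}, add states in Sat(safe) with every successor in Z. Already a fixed point.
Sat(A[safe U EF (AF lock)]) = {q1, q3, q4}
|Sat(A[safe U EF (AF lock)])| = |{q1, q3, q4}| = 3.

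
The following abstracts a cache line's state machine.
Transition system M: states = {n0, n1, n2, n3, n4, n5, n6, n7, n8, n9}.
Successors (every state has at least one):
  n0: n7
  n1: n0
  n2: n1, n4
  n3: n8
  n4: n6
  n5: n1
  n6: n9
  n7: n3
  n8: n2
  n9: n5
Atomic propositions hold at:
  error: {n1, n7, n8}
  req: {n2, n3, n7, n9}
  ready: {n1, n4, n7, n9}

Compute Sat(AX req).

{n0, n6, n7, n8}

Sat(AX req) = {s : every successor in {n2, n3, n7, n9}} = {n0, n6, n7, n8}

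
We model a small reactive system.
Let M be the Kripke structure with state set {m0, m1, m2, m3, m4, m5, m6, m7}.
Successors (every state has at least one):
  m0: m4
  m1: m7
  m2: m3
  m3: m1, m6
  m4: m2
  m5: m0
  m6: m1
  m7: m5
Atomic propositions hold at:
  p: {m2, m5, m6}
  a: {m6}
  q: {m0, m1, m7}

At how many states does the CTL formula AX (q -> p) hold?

Sat(q -> p) = {m2, m3, m4, m5, m6}
Sat(AX (q -> p)) = {s : every successor in {m2, m3, m4, m5, m6}} = {m0, m2, m4, m7}
|Sat(AX (q -> p))| = |{m0, m2, m4, m7}| = 4.

4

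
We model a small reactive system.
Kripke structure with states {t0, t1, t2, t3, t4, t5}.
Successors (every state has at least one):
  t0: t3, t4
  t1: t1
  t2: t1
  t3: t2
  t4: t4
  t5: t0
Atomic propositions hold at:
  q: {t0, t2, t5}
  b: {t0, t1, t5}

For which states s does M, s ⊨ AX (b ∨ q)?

{t1, t2, t3, t5}

Sat(b ∨ q) = {t0, t1, t2, t5}
Sat(AX (b ∨ q)) = {s : every successor in {t0, t1, t2, t5}} = {t1, t2, t3, t5}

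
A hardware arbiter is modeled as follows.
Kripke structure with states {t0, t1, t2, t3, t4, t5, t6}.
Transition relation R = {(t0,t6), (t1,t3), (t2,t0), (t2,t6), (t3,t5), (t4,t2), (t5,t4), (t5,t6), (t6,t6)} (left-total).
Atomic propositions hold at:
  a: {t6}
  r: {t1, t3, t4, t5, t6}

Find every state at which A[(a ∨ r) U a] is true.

{t6}

Sat(a ∨ r) = {t1, t3, t4, t5, t6}
A[(a ∨ r) U a]: least fixpoint, start Z0 = Sat(a) = {t6}, add states in Sat(a ∨ r) with every successor in Z. Already a fixed point.
Sat(A[(a ∨ r) U a]) = {t6}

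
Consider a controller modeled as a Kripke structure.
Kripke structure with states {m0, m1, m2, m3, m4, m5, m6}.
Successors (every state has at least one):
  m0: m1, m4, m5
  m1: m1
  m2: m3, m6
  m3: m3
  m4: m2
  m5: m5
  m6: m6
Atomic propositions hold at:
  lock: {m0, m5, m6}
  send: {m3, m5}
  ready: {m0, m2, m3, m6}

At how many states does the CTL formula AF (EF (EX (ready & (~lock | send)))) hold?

4

Sat(~lock) = {m1, m2, m3, m4}
Sat(~lock | send) = {m1, m2, m3, m4, m5}
Sat(ready & (~lock | send)) = {m2, m3}
Sat(EX (ready & (~lock | send))) = {s : some successor in {m2, m3}} = {m2, m3, m4}
EF (EX (ready & (~lock | send))): least fixpoint, start Z0 = {m2, m3, m4}, add states with some successor in Z. Z1 = {m0, m2, m3, m4}; fixed.
Sat(EF (EX (ready & (~lock | send)))) = {m0, m2, m3, m4}
AF (EF (EX (ready & (~lock | send)))): least fixpoint, start Z0 = {m0, m2, m3, m4}, add states with every successor in Z. Already a fixed point.
Sat(AF (EF (EX (ready & (~lock | send))))) = {m0, m2, m3, m4}
|Sat(AF (EF (EX (ready & (~lock | send)))))| = |{m0, m2, m3, m4}| = 4.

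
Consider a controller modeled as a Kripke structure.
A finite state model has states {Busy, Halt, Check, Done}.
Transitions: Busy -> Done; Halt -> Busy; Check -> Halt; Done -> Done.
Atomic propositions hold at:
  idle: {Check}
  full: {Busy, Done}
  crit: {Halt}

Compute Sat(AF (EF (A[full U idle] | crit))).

A[full U idle]: least fixpoint, start Z0 = Sat(idle) = {Check}, add states in Sat(full) with every successor in Z. Already a fixed point.
Sat(A[full U idle]) = {Check}
Sat(A[full U idle] | crit) = {Halt, Check}
EF (A[full U idle] | crit): least fixpoint, start Z0 = {Halt, Check}, add states with some successor in Z. Already a fixed point.
Sat(EF (A[full U idle] | crit)) = {Halt, Check}
AF (EF (A[full U idle] | crit)): least fixpoint, start Z0 = {Halt, Check}, add states with every successor in Z. Already a fixed point.
Sat(AF (EF (A[full U idle] | crit))) = {Halt, Check}

{Halt, Check}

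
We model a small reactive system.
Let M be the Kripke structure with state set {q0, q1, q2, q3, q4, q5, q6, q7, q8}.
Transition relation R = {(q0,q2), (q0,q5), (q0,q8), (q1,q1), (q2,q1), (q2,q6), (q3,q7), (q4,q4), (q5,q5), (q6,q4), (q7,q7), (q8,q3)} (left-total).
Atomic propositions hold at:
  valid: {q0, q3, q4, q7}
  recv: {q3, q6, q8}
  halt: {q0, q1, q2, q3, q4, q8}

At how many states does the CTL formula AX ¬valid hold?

4

Sat(¬valid) = {q1, q2, q5, q6, q8}
Sat(AX ¬valid) = {s : every successor in {q1, q2, q5, q6, q8}} = {q0, q1, q2, q5}
|Sat(AX ¬valid)| = |{q0, q1, q2, q5}| = 4.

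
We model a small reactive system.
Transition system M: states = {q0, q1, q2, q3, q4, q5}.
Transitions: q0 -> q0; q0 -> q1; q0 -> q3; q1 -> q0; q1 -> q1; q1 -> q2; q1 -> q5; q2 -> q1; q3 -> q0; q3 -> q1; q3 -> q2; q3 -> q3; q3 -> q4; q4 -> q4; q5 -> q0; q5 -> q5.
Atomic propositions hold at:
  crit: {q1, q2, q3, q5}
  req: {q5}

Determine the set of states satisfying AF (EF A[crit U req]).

{q0, q1, q2, q3, q5}

A[crit U req]: least fixpoint, start Z0 = Sat(req) = {q5}, add states in Sat(crit) with every successor in Z. Already a fixed point.
Sat(A[crit U req]) = {q5}
EF A[crit U req]: least fixpoint, start Z0 = {q5}, add states with some successor in Z. Z1 = {q1, q5}; Z2 = {q0, q1, q2, q3, q5}; fixed.
Sat(EF A[crit U req]) = {q0, q1, q2, q3, q5}
AF (EF A[crit U req]): least fixpoint, start Z0 = {q0, q1, q2, q3, q5}, add states with every successor in Z. Already a fixed point.
Sat(AF (EF A[crit U req])) = {q0, q1, q2, q3, q5}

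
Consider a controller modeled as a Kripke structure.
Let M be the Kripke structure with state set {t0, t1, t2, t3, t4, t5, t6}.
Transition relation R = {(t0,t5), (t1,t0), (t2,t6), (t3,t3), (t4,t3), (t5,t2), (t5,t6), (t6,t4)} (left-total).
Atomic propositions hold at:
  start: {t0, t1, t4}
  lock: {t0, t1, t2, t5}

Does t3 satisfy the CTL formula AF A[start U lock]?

A[start U lock]: least fixpoint, start Z0 = Sat(lock) = {t0, t1, t2, t5}, add states in Sat(start) with every successor in Z. Already a fixed point.
Sat(A[start U lock]) = {t0, t1, t2, t5}
AF A[start U lock]: least fixpoint, start Z0 = {t0, t1, t2, t5}, add states with every successor in Z. Already a fixed point.
Sat(AF A[start U lock]) = {t0, t1, t2, t5}
t3 ∉ Sat(AF A[start U lock]) = {t0, t1, t2, t5}, so the formula does not hold at t3.

No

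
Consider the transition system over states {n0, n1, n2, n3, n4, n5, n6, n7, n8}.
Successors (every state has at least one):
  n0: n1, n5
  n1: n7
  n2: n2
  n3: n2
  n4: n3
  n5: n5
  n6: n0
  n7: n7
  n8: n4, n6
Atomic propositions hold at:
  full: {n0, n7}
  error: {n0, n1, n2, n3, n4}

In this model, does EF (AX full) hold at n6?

Yes

Sat(AX full) = {s : every successor in {n0, n7}} = {n1, n6, n7}
EF (AX full): least fixpoint, start Z0 = {n1, n6, n7}, add states with some successor in Z. Z1 = {n0, n1, n6, n7, n8}; fixed.
Sat(EF (AX full)) = {n0, n1, n6, n7, n8}
n6 ∈ Sat(EF (AX full)) = {n0, n1, n6, n7, n8}, so the formula holds at n6.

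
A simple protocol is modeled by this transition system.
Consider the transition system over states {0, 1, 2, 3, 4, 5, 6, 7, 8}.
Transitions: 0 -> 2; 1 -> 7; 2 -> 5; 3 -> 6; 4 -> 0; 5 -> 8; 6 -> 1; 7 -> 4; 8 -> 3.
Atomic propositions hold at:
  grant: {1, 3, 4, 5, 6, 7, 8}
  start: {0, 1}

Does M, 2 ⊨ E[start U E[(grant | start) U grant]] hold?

No

Sat(grant | start) = {0, 1, 3, 4, 5, 6, 7, 8}
E[(grant | start) U grant]: least fixpoint, start Z0 = Sat(grant) = {1, 3, 4, 5, 6, 7, 8}, add states in Sat(grant | start) with some successor in Z. Already a fixed point.
Sat(E[(grant | start) U grant]) = {1, 3, 4, 5, 6, 7, 8}
E[start U E[(grant | start) U grant]]: least fixpoint, start Z0 = Sat(E[(grant | start) U grant]) = {1, 3, 4, 5, 6, 7, 8}, add states in Sat(start) with some successor in Z. Already a fixed point.
Sat(E[start U E[(grant | start) U grant]]) = {1, 3, 4, 5, 6, 7, 8}
2 ∉ Sat(E[start U E[(grant | start) U grant]]) = {1, 3, 4, 5, 6, 7, 8}, so the formula does not hold at 2.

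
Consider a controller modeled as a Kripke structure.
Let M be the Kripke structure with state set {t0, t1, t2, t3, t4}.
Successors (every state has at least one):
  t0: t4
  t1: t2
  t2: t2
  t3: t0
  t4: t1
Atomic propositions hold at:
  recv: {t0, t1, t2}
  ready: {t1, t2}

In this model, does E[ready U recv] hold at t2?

E[ready U recv]: least fixpoint, start Z0 = Sat(recv) = {t0, t1, t2}, add states in Sat(ready) with some successor in Z. Already a fixed point.
Sat(E[ready U recv]) = {t0, t1, t2}
t2 ∈ Sat(E[ready U recv]) = {t0, t1, t2}, so the formula holds at t2.

Yes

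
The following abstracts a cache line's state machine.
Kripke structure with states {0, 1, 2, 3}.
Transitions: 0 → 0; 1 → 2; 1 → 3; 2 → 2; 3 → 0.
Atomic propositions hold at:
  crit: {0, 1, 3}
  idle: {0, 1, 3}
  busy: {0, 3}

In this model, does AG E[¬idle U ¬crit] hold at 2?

Sat(¬idle) = {2}
Sat(¬crit) = {2}
E[¬idle U ¬crit]: least fixpoint, start Z0 = Sat(¬crit) = {2}, add states in Sat(¬idle) with some successor in Z. Already a fixed point.
Sat(E[¬idle U ¬crit]) = {2}
AG E[¬idle U ¬crit]: greatest fixpoint, start Z0 = {2}, keep only states in Sat with every successor in Z. Already a fixed point.
Sat(AG E[¬idle U ¬crit]) = {2}
2 ∈ Sat(AG E[¬idle U ¬crit]) = {2}, so the formula holds at 2.

Yes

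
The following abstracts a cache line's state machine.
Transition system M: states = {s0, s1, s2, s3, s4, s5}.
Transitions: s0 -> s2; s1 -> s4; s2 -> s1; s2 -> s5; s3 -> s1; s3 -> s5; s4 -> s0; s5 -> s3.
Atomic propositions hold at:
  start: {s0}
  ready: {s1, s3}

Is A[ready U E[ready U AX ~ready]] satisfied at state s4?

Yes

Sat(~ready) = {s0, s2, s4, s5}
Sat(AX ~ready) = {s : every successor in {s0, s2, s4, s5}} = {s0, s1, s4}
E[ready U AX ~ready]: least fixpoint, start Z0 = Sat(AX ~ready) = {s0, s1, s4}, add states in Sat(ready) with some successor in Z. Z1 = {s0, s1, s3, s4}; fixed.
Sat(E[ready U AX ~ready]) = {s0, s1, s3, s4}
A[ready U E[ready U AX ~ready]]: least fixpoint, start Z0 = Sat(E[ready U AX ~ready]) = {s0, s1, s3, s4}, add states in Sat(ready) with every successor in Z. Already a fixed point.
Sat(A[ready U E[ready U AX ~ready]]) = {s0, s1, s3, s4}
s4 ∈ Sat(A[ready U E[ready U AX ~ready]]) = {s0, s1, s3, s4}, so the formula holds at s4.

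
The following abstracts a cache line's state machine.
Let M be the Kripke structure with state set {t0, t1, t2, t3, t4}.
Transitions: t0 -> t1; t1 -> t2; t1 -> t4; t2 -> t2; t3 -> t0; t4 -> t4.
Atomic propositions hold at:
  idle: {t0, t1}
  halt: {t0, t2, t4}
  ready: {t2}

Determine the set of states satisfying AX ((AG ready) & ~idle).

{t2}

AG ready: greatest fixpoint, start Z0 = {t2}, keep only states in Sat with every successor in Z. Already a fixed point.
Sat(AG ready) = {t2}
Sat(~idle) = {t2, t3, t4}
Sat((AG ready) & ~idle) = {t2}
Sat(AX ((AG ready) & ~idle)) = {s : every successor in {t2}} = {t2}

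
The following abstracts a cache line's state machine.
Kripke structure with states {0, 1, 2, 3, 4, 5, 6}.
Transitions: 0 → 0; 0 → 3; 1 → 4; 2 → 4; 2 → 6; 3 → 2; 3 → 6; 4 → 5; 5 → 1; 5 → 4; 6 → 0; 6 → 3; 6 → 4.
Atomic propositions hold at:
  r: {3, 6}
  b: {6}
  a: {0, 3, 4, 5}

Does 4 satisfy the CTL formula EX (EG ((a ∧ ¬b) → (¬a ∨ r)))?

Sat(¬b) = {0, 1, 2, 3, 4, 5}
Sat(a ∧ ¬b) = {0, 3, 4, 5}
Sat(¬a) = {1, 2, 6}
Sat(¬a ∨ r) = {1, 2, 3, 6}
Sat((a ∧ ¬b) → (¬a ∨ r)) = {1, 2, 3, 6}
EG ((a ∧ ¬b) → (¬a ∨ r)): greatest fixpoint, start Z0 = {1, 2, 3, 6}, keep only states in Sat with some successor in Z. Z1 = {2, 3, 6}; fixed.
Sat(EG ((a ∧ ¬b) → (¬a ∨ r))) = {2, 3, 6}
Sat(EX (EG ((a ∧ ¬b) → (¬a ∨ r)))) = {s : some successor in {2, 3, 6}} = {0, 2, 3, 6}
4 ∉ Sat(EX (EG ((a ∧ ¬b) → (¬a ∨ r)))) = {0, 2, 3, 6}, so the formula does not hold at 4.

No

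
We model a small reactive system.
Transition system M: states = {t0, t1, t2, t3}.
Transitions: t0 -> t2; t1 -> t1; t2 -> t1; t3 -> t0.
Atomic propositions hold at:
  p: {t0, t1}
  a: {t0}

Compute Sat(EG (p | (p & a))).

Sat(p & a) = {t0}
Sat(p | (p & a)) = {t0, t1}
EG (p | (p & a)): greatest fixpoint, start Z0 = {t0, t1}, keep only states in Sat with some successor in Z. Z1 = {t1}; fixed.
Sat(EG (p | (p & a))) = {t1}

{t1}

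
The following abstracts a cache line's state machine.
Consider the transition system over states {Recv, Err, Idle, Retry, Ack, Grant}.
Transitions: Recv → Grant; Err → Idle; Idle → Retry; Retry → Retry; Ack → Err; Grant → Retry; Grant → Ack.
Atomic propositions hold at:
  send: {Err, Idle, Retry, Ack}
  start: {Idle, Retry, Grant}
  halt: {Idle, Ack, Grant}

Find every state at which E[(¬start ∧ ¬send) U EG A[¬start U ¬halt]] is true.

{Retry}

Sat(¬start) = {Recv, Err, Ack}
Sat(¬send) = {Recv, Grant}
Sat(¬start ∧ ¬send) = {Recv}
Sat(¬halt) = {Recv, Err, Retry}
A[¬start U ¬halt]: least fixpoint, start Z0 = Sat(¬halt) = {Recv, Err, Retry}, add states in Sat(¬start) with every successor in Z. Z1 = {Recv, Err, Retry, Ack}; fixed.
Sat(A[¬start U ¬halt]) = {Recv, Err, Retry, Ack}
EG A[¬start U ¬halt]: greatest fixpoint, start Z0 = {Recv, Err, Retry, Ack}, keep only states in Sat with some successor in Z. Z1 = {Retry, Ack}; Z2 = {Retry}; fixed.
Sat(EG A[¬start U ¬halt]) = {Retry}
E[(¬start ∧ ¬send) U EG A[¬start U ¬halt]]: least fixpoint, start Z0 = Sat(EG A[¬start U ¬halt]) = {Retry}, add states in Sat(¬start ∧ ¬send) with some successor in Z. Already a fixed point.
Sat(E[(¬start ∧ ¬send) U EG A[¬start U ¬halt]]) = {Retry}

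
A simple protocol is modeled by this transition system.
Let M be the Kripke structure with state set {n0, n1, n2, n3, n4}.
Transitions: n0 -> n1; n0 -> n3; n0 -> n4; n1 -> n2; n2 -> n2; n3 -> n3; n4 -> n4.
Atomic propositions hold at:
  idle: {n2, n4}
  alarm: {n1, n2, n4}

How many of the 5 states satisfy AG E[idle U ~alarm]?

1

Sat(~alarm) = {n0, n3}
E[idle U ~alarm]: least fixpoint, start Z0 = Sat(~alarm) = {n0, n3}, add states in Sat(idle) with some successor in Z. Already a fixed point.
Sat(E[idle U ~alarm]) = {n0, n3}
AG E[idle U ~alarm]: greatest fixpoint, start Z0 = {n0, n3}, keep only states in Sat with every successor in Z. Z1 = {n3}; fixed.
Sat(AG E[idle U ~alarm]) = {n3}
|Sat(AG E[idle U ~alarm])| = |{n3}| = 1.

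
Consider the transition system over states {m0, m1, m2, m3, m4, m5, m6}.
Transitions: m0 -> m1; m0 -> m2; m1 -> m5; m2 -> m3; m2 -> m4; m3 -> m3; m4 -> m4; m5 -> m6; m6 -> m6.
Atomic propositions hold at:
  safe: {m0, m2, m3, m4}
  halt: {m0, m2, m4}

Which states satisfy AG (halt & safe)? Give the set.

{m4}

Sat(halt & safe) = {m0, m2, m4}
AG (halt & safe): greatest fixpoint, start Z0 = {m0, m2, m4}, keep only states in Sat with every successor in Z. Z1 = {m4}; fixed.
Sat(AG (halt & safe)) = {m4}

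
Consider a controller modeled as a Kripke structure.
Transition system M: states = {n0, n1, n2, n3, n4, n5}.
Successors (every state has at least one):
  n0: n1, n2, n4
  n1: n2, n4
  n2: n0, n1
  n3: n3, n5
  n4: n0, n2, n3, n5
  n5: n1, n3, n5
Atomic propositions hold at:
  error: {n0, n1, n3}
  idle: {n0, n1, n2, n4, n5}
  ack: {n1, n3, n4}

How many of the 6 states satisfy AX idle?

3

Sat(AX idle) = {s : every successor in {n0, n1, n2, n4, n5}} = {n0, n1, n2}
|Sat(AX idle)| = |{n0, n1, n2}| = 3.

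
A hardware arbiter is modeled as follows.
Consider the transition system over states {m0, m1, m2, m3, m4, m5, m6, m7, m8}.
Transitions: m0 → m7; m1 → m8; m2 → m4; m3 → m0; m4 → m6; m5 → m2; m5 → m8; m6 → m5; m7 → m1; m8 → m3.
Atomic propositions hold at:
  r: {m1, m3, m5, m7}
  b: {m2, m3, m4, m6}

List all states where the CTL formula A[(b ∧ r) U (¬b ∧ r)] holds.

{m1, m5, m7}

Sat(b ∧ r) = {m3}
Sat(¬b) = {m0, m1, m5, m7, m8}
Sat(¬b ∧ r) = {m1, m5, m7}
A[(b ∧ r) U (¬b ∧ r)]: least fixpoint, start Z0 = Sat((¬b ∧ r)) = {m1, m5, m7}, add states in Sat(b ∧ r) with every successor in Z. Already a fixed point.
Sat(A[(b ∧ r) U (¬b ∧ r)]) = {m1, m5, m7}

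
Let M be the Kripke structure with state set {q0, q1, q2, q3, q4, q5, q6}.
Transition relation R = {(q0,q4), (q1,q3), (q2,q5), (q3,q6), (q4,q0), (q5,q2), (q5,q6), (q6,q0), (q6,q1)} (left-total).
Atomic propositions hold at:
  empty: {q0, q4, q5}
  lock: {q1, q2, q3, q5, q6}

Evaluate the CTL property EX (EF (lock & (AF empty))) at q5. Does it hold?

AF empty: least fixpoint, start Z0 = {q0, q4, q5}, add states with every successor in Z. Z1 = {q0, q2, q4, q5}; fixed.
Sat(AF empty) = {q0, q2, q4, q5}
Sat(lock & (AF empty)) = {q2, q5}
EF (lock & (AF empty)): least fixpoint, start Z0 = {q2, q5}, add states with some successor in Z. Already a fixed point.
Sat(EF (lock & (AF empty))) = {q2, q5}
Sat(EX (EF (lock & (AF empty)))) = {s : some successor in {q2, q5}} = {q2, q5}
q5 ∈ Sat(EX (EF (lock & (AF empty)))) = {q2, q5}, so the formula holds at q5.

Yes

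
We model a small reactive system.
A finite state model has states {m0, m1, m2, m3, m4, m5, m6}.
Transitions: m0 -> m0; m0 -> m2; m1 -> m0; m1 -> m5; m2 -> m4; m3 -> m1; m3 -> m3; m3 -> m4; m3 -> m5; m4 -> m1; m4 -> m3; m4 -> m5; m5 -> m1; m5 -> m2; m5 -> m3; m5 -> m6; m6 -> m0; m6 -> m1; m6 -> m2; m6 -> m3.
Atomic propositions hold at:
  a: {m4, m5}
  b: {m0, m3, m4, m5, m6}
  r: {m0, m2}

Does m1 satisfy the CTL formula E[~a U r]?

Yes

Sat(~a) = {m0, m1, m2, m3, m6}
E[~a U r]: least fixpoint, start Z0 = Sat(r) = {m0, m2}, add states in Sat(~a) with some successor in Z. Z1 = {m0, m1, m2, m6}; Z2 = {m0, m1, m2, m3, m6}; fixed.
Sat(E[~a U r]) = {m0, m1, m2, m3, m6}
m1 ∈ Sat(E[~a U r]) = {m0, m1, m2, m3, m6}, so the formula holds at m1.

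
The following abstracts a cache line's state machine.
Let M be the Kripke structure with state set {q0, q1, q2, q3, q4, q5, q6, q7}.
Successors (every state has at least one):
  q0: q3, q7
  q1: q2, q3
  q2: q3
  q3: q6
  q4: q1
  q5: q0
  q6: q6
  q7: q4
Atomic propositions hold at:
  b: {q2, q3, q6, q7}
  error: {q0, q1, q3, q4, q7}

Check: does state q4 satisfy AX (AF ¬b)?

Sat(¬b) = {q0, q1, q4, q5}
AF ¬b: least fixpoint, start Z0 = {q0, q1, q4, q5}, add states with every successor in Z. Z1 = {q0, q1, q4, q5, q7}; fixed.
Sat(AF ¬b) = {q0, q1, q4, q5, q7}
Sat(AX (AF ¬b)) = {s : every successor in {q0, q1, q4, q5, q7}} = {q4, q5, q7}
q4 ∈ Sat(AX (AF ¬b)) = {q4, q5, q7}, so the formula holds at q4.

Yes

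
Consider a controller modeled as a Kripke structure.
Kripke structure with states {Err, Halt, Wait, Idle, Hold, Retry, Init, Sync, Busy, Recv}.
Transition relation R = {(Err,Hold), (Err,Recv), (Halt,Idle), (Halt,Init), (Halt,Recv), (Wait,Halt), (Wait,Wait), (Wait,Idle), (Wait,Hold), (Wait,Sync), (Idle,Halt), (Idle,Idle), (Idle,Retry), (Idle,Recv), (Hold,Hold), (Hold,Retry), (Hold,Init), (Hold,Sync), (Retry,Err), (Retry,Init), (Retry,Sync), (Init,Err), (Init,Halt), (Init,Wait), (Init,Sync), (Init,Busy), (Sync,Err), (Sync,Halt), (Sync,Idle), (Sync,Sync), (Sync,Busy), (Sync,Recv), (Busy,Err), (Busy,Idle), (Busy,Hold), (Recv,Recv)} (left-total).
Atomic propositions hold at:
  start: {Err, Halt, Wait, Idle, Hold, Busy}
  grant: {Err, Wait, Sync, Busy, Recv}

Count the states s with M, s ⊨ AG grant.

AG grant: greatest fixpoint, start Z0 = {Err, Wait, Sync, Busy, Recv}, keep only states in Sat with every successor in Z. Z1 = {Recv}; fixed.
Sat(AG grant) = {Recv}
|Sat(AG grant)| = |{Recv}| = 1.

1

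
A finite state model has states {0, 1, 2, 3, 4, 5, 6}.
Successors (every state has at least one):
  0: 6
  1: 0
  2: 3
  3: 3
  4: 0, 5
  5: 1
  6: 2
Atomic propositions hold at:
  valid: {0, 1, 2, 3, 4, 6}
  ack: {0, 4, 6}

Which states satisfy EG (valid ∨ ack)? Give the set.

Sat(valid ∨ ack) = {0, 1, 2, 3, 4, 6}
EG (valid ∨ ack): greatest fixpoint, start Z0 = {0, 1, 2, 3, 4, 6}, keep only states in Sat with some successor in Z. Already a fixed point.
Sat(EG (valid ∨ ack)) = {0, 1, 2, 3, 4, 6}

{0, 1, 2, 3, 4, 6}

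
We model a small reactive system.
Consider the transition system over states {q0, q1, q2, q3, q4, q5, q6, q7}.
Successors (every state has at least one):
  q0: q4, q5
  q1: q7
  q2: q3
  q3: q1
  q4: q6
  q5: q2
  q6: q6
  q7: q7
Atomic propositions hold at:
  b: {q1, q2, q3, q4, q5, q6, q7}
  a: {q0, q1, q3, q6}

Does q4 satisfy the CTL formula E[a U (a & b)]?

Sat(a & b) = {q1, q3, q6}
E[a U (a & b)]: least fixpoint, start Z0 = Sat((a & b)) = {q1, q3, q6}, add states in Sat(a) with some successor in Z. Already a fixed point.
Sat(E[a U (a & b)]) = {q1, q3, q6}
q4 ∉ Sat(E[a U (a & b)]) = {q1, q3, q6}, so the formula does not hold at q4.

No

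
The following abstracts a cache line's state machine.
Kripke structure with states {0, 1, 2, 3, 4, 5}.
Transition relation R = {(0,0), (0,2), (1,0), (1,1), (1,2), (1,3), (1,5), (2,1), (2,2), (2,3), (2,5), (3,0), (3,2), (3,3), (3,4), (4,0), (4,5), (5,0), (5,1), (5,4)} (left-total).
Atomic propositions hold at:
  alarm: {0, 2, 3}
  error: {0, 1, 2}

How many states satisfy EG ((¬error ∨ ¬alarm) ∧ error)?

1

Sat(¬error) = {3, 4, 5}
Sat(¬alarm) = {1, 4, 5}
Sat(¬error ∨ ¬alarm) = {1, 3, 4, 5}
Sat((¬error ∨ ¬alarm) ∧ error) = {1}
EG ((¬error ∨ ¬alarm) ∧ error): greatest fixpoint, start Z0 = {1}, keep only states in Sat with some successor in Z. Already a fixed point.
Sat(EG ((¬error ∨ ¬alarm) ∧ error)) = {1}
|Sat(EG ((¬error ∨ ¬alarm) ∧ error))| = |{1}| = 1.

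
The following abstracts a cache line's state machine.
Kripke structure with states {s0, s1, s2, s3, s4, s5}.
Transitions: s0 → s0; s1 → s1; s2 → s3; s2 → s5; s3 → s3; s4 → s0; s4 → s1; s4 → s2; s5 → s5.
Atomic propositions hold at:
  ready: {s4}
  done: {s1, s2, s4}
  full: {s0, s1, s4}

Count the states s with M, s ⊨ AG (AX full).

Sat(AX full) = {s : every successor in {s0, s1, s4}} = {s0, s1}
AG (AX full): greatest fixpoint, start Z0 = {s0, s1}, keep only states in Sat with every successor in Z. Already a fixed point.
Sat(AG (AX full)) = {s0, s1}
|Sat(AG (AX full))| = |{s0, s1}| = 2.

2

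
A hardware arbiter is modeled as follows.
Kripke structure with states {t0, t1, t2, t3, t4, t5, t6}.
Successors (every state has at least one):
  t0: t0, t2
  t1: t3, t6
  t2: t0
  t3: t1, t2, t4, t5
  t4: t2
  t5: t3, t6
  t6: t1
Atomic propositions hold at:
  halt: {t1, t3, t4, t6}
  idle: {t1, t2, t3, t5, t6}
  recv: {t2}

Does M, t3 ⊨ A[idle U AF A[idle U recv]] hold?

A[idle U recv]: least fixpoint, start Z0 = Sat(recv) = {t2}, add states in Sat(idle) with every successor in Z. Already a fixed point.
Sat(A[idle U recv]) = {t2}
AF A[idle U recv]: least fixpoint, start Z0 = {t2}, add states with every successor in Z. Z1 = {t2, t4}; fixed.
Sat(AF A[idle U recv]) = {t2, t4}
A[idle U AF A[idle U recv]]: least fixpoint, start Z0 = Sat(AF A[idle U recv]) = {t2, t4}, add states in Sat(idle) with every successor in Z. Already a fixed point.
Sat(A[idle U AF A[idle U recv]]) = {t2, t4}
t3 ∉ Sat(A[idle U AF A[idle U recv]]) = {t2, t4}, so the formula does not hold at t3.

No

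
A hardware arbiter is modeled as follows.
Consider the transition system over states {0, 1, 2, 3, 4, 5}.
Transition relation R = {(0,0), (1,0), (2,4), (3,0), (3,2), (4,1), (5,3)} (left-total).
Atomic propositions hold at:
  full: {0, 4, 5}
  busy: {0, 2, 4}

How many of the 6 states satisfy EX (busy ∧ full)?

Sat(busy ∧ full) = {0, 4}
Sat(EX (busy ∧ full)) = {s : some successor in {0, 4}} = {0, 1, 2, 3}
|Sat(EX (busy ∧ full))| = |{0, 1, 2, 3}| = 4.

4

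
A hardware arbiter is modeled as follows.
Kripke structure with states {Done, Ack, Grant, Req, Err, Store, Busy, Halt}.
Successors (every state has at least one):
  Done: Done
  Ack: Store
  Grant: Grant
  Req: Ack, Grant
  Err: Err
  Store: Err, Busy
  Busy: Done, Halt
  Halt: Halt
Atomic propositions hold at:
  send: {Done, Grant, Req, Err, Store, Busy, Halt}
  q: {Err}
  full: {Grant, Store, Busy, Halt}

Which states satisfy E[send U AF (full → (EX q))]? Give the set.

Sat(EX q) = {s : some successor in {Err}} = {Err, Store}
Sat(full → (EX q)) = {Done, Ack, Req, Err, Store}
AF (full → (EX q)): least fixpoint, start Z0 = {Done, Ack, Req, Err, Store}, add states with every successor in Z. Already a fixed point.
Sat(AF (full → (EX q))) = {Done, Ack, Req, Err, Store}
E[send U AF (full → (EX q))]: least fixpoint, start Z0 = Sat(AF (full → (EX q))) = {Done, Ack, Req, Err, Store}, add states in Sat(send) with some successor in Z. Z1 = {Done, Ack, Req, Err, Store, Busy}; fixed.
Sat(E[send U AF (full → (EX q))]) = {Done, Ack, Req, Err, Store, Busy}

{Done, Ack, Req, Err, Store, Busy}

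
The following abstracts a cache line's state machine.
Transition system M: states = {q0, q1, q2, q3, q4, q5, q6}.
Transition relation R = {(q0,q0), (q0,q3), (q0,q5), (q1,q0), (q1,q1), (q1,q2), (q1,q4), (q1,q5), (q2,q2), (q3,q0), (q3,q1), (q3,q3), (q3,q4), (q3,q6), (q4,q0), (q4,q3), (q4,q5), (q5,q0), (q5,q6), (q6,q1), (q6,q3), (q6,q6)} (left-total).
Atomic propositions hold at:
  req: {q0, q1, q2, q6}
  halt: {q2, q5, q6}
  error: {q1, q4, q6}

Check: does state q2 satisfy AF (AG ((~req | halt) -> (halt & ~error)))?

Yes

Sat(~req) = {q3, q4, q5}
Sat(~req | halt) = {q2, q3, q4, q5, q6}
Sat(~error) = {q0, q2, q3, q5}
Sat(halt & ~error) = {q2, q5}
Sat((~req | halt) -> (halt & ~error)) = {q0, q1, q2, q5}
AG ((~req | halt) -> (halt & ~error)): greatest fixpoint, start Z0 = {q0, q1, q2, q5}, keep only states in Sat with every successor in Z. Z1 = {q2}; fixed.
Sat(AG ((~req | halt) -> (halt & ~error))) = {q2}
AF (AG ((~req | halt) -> (halt & ~error))): least fixpoint, start Z0 = {q2}, add states with every successor in Z. Already a fixed point.
Sat(AF (AG ((~req | halt) -> (halt & ~error)))) = {q2}
q2 ∈ Sat(AF (AG ((~req | halt) -> (halt & ~error)))) = {q2}, so the formula holds at q2.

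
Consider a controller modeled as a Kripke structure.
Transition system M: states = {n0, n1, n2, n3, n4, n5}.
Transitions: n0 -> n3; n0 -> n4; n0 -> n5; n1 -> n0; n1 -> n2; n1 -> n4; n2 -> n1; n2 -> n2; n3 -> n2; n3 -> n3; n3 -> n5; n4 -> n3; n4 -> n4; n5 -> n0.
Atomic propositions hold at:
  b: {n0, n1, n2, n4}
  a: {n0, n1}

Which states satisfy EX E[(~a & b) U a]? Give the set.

{n1, n2, n3, n5}

Sat(~a) = {n2, n3, n4, n5}
Sat(~a & b) = {n2, n4}
E[(~a & b) U a]: least fixpoint, start Z0 = Sat(a) = {n0, n1}, add states in Sat(~a & b) with some successor in Z. Z1 = {n0, n1, n2}; fixed.
Sat(E[(~a & b) U a]) = {n0, n1, n2}
Sat(EX E[(~a & b) U a]) = {s : some successor in {n0, n1, n2}} = {n1, n2, n3, n5}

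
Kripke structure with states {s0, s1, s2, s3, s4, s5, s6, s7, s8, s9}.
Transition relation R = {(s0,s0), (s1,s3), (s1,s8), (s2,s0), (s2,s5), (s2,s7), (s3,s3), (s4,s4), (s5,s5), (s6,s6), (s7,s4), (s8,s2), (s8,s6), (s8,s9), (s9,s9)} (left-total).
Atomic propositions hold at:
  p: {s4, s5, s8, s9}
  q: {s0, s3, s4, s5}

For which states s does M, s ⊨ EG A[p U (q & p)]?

Sat(q & p) = {s4, s5}
A[p U (q & p)]: least fixpoint, start Z0 = Sat((q & p)) = {s4, s5}, add states in Sat(p) with every successor in Z. Already a fixed point.
Sat(A[p U (q & p)]) = {s4, s5}
EG A[p U (q & p)]: greatest fixpoint, start Z0 = {s4, s5}, keep only states in Sat with some successor in Z. Already a fixed point.
Sat(EG A[p U (q & p)]) = {s4, s5}

{s4, s5}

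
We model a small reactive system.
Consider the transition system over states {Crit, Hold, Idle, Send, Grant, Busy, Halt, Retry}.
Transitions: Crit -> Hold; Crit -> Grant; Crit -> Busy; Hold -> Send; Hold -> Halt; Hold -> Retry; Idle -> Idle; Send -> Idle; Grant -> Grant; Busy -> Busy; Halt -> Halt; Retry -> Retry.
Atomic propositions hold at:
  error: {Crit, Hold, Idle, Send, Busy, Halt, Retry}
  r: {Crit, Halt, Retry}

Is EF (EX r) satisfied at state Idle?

No

Sat(EX r) = {s : some successor in {Crit, Halt, Retry}} = {Hold, Halt, Retry}
EF (EX r): least fixpoint, start Z0 = {Hold, Halt, Retry}, add states with some successor in Z. Z1 = {Crit, Hold, Halt, Retry}; fixed.
Sat(EF (EX r)) = {Crit, Hold, Halt, Retry}
Idle ∉ Sat(EF (EX r)) = {Crit, Hold, Halt, Retry}, so the formula does not hold at Idle.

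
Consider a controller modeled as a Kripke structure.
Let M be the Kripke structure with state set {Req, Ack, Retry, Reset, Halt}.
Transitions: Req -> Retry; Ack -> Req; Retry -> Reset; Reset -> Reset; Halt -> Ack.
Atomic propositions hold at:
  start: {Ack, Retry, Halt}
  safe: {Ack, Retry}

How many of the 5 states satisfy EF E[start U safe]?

4

E[start U safe]: least fixpoint, start Z0 = Sat(safe) = {Ack, Retry}, add states in Sat(start) with some successor in Z. Z1 = {Ack, Retry, Halt}; fixed.
Sat(E[start U safe]) = {Ack, Retry, Halt}
EF E[start U safe]: least fixpoint, start Z0 = {Ack, Retry, Halt}, add states with some successor in Z. Z1 = {Req, Ack, Retry, Halt}; fixed.
Sat(EF E[start U safe]) = {Req, Ack, Retry, Halt}
|Sat(EF E[start U safe])| = |{Req, Ack, Retry, Halt}| = 4.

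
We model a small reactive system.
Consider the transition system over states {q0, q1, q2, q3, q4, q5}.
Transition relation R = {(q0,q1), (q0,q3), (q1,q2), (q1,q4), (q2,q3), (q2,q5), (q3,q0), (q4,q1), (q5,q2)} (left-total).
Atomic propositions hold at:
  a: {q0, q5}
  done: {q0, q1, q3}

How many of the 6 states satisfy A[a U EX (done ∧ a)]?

Sat(done ∧ a) = {q0}
Sat(EX (done ∧ a)) = {s : some successor in {q0}} = {q3}
A[a U EX (done ∧ a)]: least fixpoint, start Z0 = Sat(EX (done ∧ a)) = {q3}, add states in Sat(a) with every successor in Z. Already a fixed point.
Sat(A[a U EX (done ∧ a)]) = {q3}
|Sat(A[a U EX (done ∧ a)])| = |{q3}| = 1.

1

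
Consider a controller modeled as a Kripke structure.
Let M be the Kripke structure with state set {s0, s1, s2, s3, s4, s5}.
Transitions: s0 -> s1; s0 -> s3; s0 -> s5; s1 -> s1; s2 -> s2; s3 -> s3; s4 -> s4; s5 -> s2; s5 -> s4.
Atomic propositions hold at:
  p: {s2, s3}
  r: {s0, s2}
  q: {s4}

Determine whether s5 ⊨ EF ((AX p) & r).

Sat(AX p) = {s : every successor in {s2, s3}} = {s2, s3}
Sat((AX p) & r) = {s2}
EF ((AX p) & r): least fixpoint, start Z0 = {s2}, add states with some successor in Z. Z1 = {s2, s5}; Z2 = {s0, s2, s5}; fixed.
Sat(EF ((AX p) & r)) = {s0, s2, s5}
s5 ∈ Sat(EF ((AX p) & r)) = {s0, s2, s5}, so the formula holds at s5.

Yes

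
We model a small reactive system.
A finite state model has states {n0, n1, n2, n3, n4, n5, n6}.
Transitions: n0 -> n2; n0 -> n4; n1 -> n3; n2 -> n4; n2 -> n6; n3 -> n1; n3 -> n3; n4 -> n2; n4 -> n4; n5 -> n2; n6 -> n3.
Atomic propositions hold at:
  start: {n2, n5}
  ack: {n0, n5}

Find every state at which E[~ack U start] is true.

{n2, n4, n5}

Sat(~ack) = {n1, n2, n3, n4, n6}
E[~ack U start]: least fixpoint, start Z0 = Sat(start) = {n2, n5}, add states in Sat(~ack) with some successor in Z. Z1 = {n2, n4, n5}; fixed.
Sat(E[~ack U start]) = {n2, n4, n5}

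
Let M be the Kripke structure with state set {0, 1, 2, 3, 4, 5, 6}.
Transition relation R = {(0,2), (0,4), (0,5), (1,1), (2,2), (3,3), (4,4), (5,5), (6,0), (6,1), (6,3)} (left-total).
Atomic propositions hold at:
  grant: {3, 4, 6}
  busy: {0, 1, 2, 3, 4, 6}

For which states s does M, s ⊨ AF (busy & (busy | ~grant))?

Sat(~grant) = {0, 1, 2, 5}
Sat(busy | ~grant) = {0, 1, 2, 3, 4, 5, 6}
Sat(busy & (busy | ~grant)) = {0, 1, 2, 3, 4, 6}
AF (busy & (busy | ~grant)): least fixpoint, start Z0 = {0, 1, 2, 3, 4, 6}, add states with every successor in Z. Already a fixed point.
Sat(AF (busy & (busy | ~grant))) = {0, 1, 2, 3, 4, 6}

{0, 1, 2, 3, 4, 6}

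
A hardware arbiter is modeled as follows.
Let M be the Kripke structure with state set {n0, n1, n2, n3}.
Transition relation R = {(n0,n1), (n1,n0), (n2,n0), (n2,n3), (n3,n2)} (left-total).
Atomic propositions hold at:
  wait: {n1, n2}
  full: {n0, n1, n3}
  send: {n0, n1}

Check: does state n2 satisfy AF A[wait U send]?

A[wait U send]: least fixpoint, start Z0 = Sat(send) = {n0, n1}, add states in Sat(wait) with every successor in Z. Already a fixed point.
Sat(A[wait U send]) = {n0, n1}
AF A[wait U send]: least fixpoint, start Z0 = {n0, n1}, add states with every successor in Z. Already a fixed point.
Sat(AF A[wait U send]) = {n0, n1}
n2 ∉ Sat(AF A[wait U send]) = {n0, n1}, so the formula does not hold at n2.

No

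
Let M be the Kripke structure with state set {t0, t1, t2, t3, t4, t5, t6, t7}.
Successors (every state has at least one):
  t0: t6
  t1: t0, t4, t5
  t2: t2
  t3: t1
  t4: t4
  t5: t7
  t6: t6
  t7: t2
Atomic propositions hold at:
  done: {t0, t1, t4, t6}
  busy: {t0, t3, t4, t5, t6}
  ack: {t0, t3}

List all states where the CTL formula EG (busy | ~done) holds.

Sat(~done) = {t2, t3, t5, t7}
Sat(busy | ~done) = {t0, t2, t3, t4, t5, t6, t7}
EG (busy | ~done): greatest fixpoint, start Z0 = {t0, t2, t3, t4, t5, t6, t7}, keep only states in Sat with some successor in Z. Z1 = {t0, t2, t4, t5, t6, t7}; fixed.
Sat(EG (busy | ~done)) = {t0, t2, t4, t5, t6, t7}

{t0, t2, t4, t5, t6, t7}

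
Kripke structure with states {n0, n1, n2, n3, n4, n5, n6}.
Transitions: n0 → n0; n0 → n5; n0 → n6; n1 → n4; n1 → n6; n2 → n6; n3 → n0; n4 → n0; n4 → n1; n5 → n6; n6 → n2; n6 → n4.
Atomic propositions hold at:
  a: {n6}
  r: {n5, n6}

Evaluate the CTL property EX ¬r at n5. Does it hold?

Sat(¬r) = {n0, n1, n2, n3, n4}
Sat(EX ¬r) = {s : some successor in {n0, n1, n2, n3, n4}} = {n0, n1, n3, n4, n6}
n5 ∉ Sat(EX ¬r) = {n0, n1, n3, n4, n6}, so the formula does not hold at n5.

No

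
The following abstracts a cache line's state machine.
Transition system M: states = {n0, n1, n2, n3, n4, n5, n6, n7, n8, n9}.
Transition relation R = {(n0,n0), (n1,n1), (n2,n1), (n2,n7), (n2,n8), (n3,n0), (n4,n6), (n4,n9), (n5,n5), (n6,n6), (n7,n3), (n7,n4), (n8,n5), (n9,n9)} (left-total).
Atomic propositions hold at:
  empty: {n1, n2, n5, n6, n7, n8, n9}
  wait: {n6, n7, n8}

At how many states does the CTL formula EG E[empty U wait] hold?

E[empty U wait]: least fixpoint, start Z0 = Sat(wait) = {n6, n7, n8}, add states in Sat(empty) with some successor in Z. Z1 = {n2, n6, n7, n8}; fixed.
Sat(E[empty U wait]) = {n2, n6, n7, n8}
EG E[empty U wait]: greatest fixpoint, start Z0 = {n2, n6, n7, n8}, keep only states in Sat with some successor in Z. Z1 = {n2, n6}; Z2 = {n6}; fixed.
Sat(EG E[empty U wait]) = {n6}
|Sat(EG E[empty U wait])| = |{n6}| = 1.

1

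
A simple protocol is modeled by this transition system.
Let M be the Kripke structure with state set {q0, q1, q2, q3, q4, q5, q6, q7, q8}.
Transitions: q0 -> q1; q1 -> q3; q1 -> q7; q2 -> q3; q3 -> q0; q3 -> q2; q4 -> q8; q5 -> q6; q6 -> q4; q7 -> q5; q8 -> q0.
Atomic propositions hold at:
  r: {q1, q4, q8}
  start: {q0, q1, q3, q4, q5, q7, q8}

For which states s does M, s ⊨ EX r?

{q0, q4, q6}

Sat(EX r) = {s : some successor in {q1, q4, q8}} = {q0, q4, q6}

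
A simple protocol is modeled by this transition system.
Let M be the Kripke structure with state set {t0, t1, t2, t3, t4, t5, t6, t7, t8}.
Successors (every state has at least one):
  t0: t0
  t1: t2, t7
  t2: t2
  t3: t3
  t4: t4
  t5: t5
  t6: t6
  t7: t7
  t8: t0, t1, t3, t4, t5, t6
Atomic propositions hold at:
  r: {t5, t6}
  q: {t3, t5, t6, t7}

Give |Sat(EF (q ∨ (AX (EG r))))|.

EG r: greatest fixpoint, start Z0 = {t5, t6}, keep only states in Sat with some successor in Z. Already a fixed point.
Sat(EG r) = {t5, t6}
Sat(AX (EG r)) = {s : every successor in {t5, t6}} = {t5, t6}
Sat(q ∨ (AX (EG r))) = {t3, t5, t6, t7}
EF (q ∨ (AX (EG r))): least fixpoint, start Z0 = {t3, t5, t6, t7}, add states with some successor in Z. Z1 = {t1, t3, t5, t6, t7, t8}; fixed.
Sat(EF (q ∨ (AX (EG r)))) = {t1, t3, t5, t6, t7, t8}
|Sat(EF (q ∨ (AX (EG r))))| = |{t1, t3, t5, t6, t7, t8}| = 6.

6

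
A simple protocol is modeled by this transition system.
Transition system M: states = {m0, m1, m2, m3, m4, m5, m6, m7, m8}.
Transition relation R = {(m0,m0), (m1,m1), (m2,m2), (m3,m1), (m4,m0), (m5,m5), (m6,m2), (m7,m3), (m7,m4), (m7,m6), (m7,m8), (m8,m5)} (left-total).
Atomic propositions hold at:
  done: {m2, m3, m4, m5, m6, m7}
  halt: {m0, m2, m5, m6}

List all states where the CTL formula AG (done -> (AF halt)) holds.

{m0, m1, m2, m4, m5, m6, m8}

AF halt: least fixpoint, start Z0 = {m0, m2, m5, m6}, add states with every successor in Z. Z1 = {m0, m2, m4, m5, m6, m8}; fixed.
Sat(AF halt) = {m0, m2, m4, m5, m6, m8}
Sat(done -> (AF halt)) = {m0, m1, m2, m4, m5, m6, m8}
AG (done -> (AF halt)): greatest fixpoint, start Z0 = {m0, m1, m2, m4, m5, m6, m8}, keep only states in Sat with every successor in Z. Already a fixed point.
Sat(AG (done -> (AF halt))) = {m0, m1, m2, m4, m5, m6, m8}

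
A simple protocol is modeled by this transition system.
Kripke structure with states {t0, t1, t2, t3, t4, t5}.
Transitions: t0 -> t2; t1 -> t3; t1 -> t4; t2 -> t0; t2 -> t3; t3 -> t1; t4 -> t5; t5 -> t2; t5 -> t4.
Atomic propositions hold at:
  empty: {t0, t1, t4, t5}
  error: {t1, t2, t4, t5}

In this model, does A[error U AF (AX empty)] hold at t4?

Sat(AX empty) = {s : every successor in {t0, t1, t4, t5}} = {t3, t4}
AF (AX empty): least fixpoint, start Z0 = {t3, t4}, add states with every successor in Z. Z1 = {t1, t3, t4}; fixed.
Sat(AF (AX empty)) = {t1, t3, t4}
A[error U AF (AX empty)]: least fixpoint, start Z0 = Sat(AF (AX empty)) = {t1, t3, t4}, add states in Sat(error) with every successor in Z. Already a fixed point.
Sat(A[error U AF (AX empty)]) = {t1, t3, t4}
t4 ∈ Sat(A[error U AF (AX empty)]) = {t1, t3, t4}, so the formula holds at t4.

Yes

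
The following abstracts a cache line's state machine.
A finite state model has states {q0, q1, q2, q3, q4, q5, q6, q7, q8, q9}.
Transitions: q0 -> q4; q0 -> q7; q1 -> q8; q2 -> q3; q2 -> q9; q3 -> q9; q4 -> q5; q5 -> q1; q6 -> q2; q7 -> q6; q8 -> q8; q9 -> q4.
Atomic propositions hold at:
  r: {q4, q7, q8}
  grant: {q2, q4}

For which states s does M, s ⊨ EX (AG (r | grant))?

{q1, q8}

Sat(r | grant) = {q2, q4, q7, q8}
AG (r | grant): greatest fixpoint, start Z0 = {q2, q4, q7, q8}, keep only states in Sat with every successor in Z. Z1 = {q8}; fixed.
Sat(AG (r | grant)) = {q8}
Sat(EX (AG (r | grant))) = {s : some successor in {q8}} = {q1, q8}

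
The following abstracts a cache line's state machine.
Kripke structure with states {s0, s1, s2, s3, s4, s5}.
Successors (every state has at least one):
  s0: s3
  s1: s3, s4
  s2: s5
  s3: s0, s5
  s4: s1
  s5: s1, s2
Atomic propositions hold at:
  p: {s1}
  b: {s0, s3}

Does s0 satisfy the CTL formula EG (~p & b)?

Sat(~p) = {s0, s2, s3, s4, s5}
Sat(~p & b) = {s0, s3}
EG (~p & b): greatest fixpoint, start Z0 = {s0, s3}, keep only states in Sat with some successor in Z. Already a fixed point.
Sat(EG (~p & b)) = {s0, s3}
s0 ∈ Sat(EG (~p & b)) = {s0, s3}, so the formula holds at s0.

Yes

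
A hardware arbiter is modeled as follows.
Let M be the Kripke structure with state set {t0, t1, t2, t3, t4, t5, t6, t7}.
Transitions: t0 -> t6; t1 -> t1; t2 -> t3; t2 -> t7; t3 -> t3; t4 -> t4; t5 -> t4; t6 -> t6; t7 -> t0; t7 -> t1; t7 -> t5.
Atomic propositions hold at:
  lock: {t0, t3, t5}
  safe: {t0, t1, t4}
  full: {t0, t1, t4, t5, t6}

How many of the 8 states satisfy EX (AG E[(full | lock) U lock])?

2

Sat(full | lock) = {t0, t1, t3, t4, t5, t6}
E[(full | lock) U lock]: least fixpoint, start Z0 = Sat(lock) = {t0, t3, t5}, add states in Sat(full | lock) with some successor in Z. Already a fixed point.
Sat(E[(full | lock) U lock]) = {t0, t3, t5}
AG E[(full | lock) U lock]: greatest fixpoint, start Z0 = {t0, t3, t5}, keep only states in Sat with every successor in Z. Z1 = {t3}; fixed.
Sat(AG E[(full | lock) U lock]) = {t3}
Sat(EX (AG E[(full | lock) U lock])) = {s : some successor in {t3}} = {t2, t3}
|Sat(EX (AG E[(full | lock) U lock]))| = |{t2, t3}| = 2.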